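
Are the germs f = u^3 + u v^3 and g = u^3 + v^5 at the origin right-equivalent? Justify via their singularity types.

The Hessian of f at 0 has rank 0. Corank 2; j^3 = u^3 is a perfect cube, so E-series; the 4-jet and mu = 7 give E_7. The Hessian of g at 0 has rank 0. Corank 2; j^3 = u^3 is a perfect cube, so E-series; the 5-jet and mu = 8 give E_8. f is E_7 but g is E_8, hence not right-equivalent.

No.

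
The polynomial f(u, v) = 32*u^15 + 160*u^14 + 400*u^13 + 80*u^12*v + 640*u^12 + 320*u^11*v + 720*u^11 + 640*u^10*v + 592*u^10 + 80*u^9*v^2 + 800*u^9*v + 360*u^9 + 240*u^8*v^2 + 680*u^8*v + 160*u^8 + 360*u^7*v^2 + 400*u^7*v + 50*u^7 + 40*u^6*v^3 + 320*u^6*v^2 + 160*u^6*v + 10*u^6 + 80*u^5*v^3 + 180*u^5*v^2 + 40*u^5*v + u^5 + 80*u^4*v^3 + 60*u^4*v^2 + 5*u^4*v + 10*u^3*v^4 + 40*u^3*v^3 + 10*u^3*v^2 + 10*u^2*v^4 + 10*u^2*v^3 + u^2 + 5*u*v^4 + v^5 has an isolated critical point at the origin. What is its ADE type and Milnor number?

Type A_4, Milnor number mu = 4.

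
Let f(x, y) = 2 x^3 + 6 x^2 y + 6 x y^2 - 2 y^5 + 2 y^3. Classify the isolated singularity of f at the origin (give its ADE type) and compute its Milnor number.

Type E8, Milnor number mu = 8.

The Hessian of f at 0 has rank 0. Corank 2; j^3 = 2*(x + y)^3 is a perfect cube, so E-series; the 5-jet and mu = 8 give E_8.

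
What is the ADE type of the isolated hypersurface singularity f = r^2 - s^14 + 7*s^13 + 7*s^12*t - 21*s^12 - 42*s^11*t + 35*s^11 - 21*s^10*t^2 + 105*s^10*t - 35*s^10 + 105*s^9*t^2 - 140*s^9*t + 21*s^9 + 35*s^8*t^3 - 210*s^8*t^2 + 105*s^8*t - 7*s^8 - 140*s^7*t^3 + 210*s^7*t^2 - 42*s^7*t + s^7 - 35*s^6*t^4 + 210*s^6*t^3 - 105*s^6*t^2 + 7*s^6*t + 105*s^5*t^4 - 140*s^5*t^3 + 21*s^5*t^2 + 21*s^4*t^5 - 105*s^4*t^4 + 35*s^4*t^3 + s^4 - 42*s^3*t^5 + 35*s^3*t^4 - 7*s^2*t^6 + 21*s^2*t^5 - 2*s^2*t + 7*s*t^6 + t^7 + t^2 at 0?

A_{6}

The Hessian of f at 0 is [[0, 0, 0], [0, 2, 0], [0, 0, 2]] with rank 2, so corank 1. A Groebner basis of the Jacobian ideal J(f) in C{s,t,r} is {t^3, s^2 - t, r}; counting standard monomials gives mu = 6. Corank 1: A-series; mu = 6 gives A_6.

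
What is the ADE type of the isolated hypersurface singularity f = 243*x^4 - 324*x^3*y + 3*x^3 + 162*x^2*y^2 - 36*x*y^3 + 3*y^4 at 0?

The Hessian of f at 0 is [[0, 0], [0, 0]] with rank 0, so corank 2. A Groebner basis of the Jacobian ideal J(f) in C{x,y} is {y^4, x*y^2 - y^3/9, x^2}; counting standard monomials gives mu = 6. Corank 2; j^3 = 3*x^3 is a perfect cube, so E-series; the 4-jet and mu = 6 give E_6.

E6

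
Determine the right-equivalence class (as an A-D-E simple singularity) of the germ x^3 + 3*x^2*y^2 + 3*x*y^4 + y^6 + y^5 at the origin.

The Hessian of f at 0 is [[0, 0], [0, 0]] with rank 0, so corank 2. A Groebner basis of the Jacobian ideal J(f) in C{x,y} is {y^4, x^3, x^2/2 + x*y^2}; counting standard monomials gives mu = 8. Corank 2; j^3 = x^3 is a perfect cube, so E-series; the 5-jet and mu = 8 give E_8.

E8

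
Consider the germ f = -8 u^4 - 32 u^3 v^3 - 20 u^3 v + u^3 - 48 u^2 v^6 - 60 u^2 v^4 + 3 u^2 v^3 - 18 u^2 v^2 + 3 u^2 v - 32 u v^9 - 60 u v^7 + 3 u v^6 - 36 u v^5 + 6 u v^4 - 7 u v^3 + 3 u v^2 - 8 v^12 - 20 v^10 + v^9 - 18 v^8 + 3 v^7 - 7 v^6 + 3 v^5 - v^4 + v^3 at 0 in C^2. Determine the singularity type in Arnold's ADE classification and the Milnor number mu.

The Hessian of f at 0 is [[0, 0], [0, 0]] with rank 0, so corank 2. A Groebner basis of the Jacobian ideal J(f) in C{u,v} is {3*u^2/4 + 3*u*v/2 + v^4 + v^3/4 + 3*v^2/4, u^3 - 9*u^2/4 - 9*u*v/2 + v^3/4 - 9*v^2/4, u^2*v + 7*u^2/4 + 7*u*v/2 - 5*v^3/12 + 7*v^2/4, -u^2 + u*v^2 - 2*u*v + 2*v^3/3 - v^2}; counting standard monomials gives mu = 7. Corank 2; j^3 = (u + v)^3 is a perfect cube, so E-series; the 4-jet and mu = 7 give E_7.

Type E_7, Milnor number mu = 7.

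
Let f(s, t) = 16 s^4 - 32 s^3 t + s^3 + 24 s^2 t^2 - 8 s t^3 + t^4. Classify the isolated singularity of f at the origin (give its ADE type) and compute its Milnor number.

Type E_6, Milnor number mu = 6.

The Hessian of f at 0 is [[0, 0], [0, 0]] with rank 0, so corank 2. A Groebner basis of the Jacobian ideal J(f) in C{s,t} is {t^4, s*t^2 - t^3/6, s^2}; counting standard monomials gives mu = 6. Corank 2; j^3 = s^3 is a perfect cube, so E-series; the 4-jet and mu = 6 give E_6.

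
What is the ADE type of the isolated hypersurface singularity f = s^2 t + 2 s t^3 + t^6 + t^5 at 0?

The Hessian of f at 0 has rank 0. Corank 2; j^3 = s^2*t has shape L^2 M (L != M), so D-series; mu = 7 gives D_7.

D_{7}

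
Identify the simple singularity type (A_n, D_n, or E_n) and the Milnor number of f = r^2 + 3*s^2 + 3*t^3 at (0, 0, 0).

Type A2, Milnor number mu = 2.

The Hessian of f at 0 is [[6, 0, 0], [0, 0, 0], [0, 0, 2]] with rank 2, so corank 1. A Groebner basis of the Jacobian ideal J(f) in C{s,t,r} is {t^2, s, r}; counting standard monomials gives mu = 2. Corank 1: A-series; mu = 2 gives A_2.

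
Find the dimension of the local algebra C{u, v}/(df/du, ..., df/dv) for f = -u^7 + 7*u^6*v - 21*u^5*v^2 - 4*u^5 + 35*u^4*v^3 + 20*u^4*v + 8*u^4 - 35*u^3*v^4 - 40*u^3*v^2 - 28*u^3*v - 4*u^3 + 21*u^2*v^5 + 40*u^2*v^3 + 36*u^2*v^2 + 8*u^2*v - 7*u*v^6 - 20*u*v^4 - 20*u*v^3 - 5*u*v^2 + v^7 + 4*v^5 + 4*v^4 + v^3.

The Hessian of f at 0 has rank 0. Corank 2; j^3 = -(u - v)*(2*u - v)^2 has shape L^2 M (L != M), so D-series; mu = 8 gives D_8.

8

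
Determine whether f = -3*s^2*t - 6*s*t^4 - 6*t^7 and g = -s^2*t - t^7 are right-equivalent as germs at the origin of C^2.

Yes.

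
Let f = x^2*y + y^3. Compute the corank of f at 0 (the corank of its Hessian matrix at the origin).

2

Hessian at 0 has rank 0.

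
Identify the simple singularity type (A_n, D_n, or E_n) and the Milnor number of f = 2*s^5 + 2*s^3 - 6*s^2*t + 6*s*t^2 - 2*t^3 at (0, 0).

Type E_{8}, Milnor number mu = 8.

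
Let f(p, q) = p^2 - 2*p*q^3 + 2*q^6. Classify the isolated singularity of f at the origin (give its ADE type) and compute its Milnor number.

Type A_5, Milnor number mu = 5.

The Hessian of f at 0 is [[2, 0], [0, 0]] with rank 1, so corank 1. A Groebner basis of the Jacobian ideal J(f) in C{p,q} is {p*q^2, -p + q^3, p^2}; counting standard monomials gives mu = 5. Corank 1: A-series; mu = 5 gives A_5.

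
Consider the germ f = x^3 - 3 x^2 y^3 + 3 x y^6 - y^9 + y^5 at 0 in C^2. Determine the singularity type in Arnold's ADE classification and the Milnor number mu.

Type E8, Milnor number mu = 8.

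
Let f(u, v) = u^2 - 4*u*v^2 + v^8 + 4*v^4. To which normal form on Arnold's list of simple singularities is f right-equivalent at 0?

The Hessian of f at 0 has rank 1. Corank 1: A-series; mu = 7 gives A_7.

A7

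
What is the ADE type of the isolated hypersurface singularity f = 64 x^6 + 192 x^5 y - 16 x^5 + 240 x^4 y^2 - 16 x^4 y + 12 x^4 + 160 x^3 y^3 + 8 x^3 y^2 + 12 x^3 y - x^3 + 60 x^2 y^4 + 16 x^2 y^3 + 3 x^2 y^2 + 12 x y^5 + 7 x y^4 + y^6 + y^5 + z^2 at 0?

E_{8}

The Hessian of f at 0 has rank 1. Corank 2; j^3 = -x^3 is a perfect cube, so E-series; the 5-jet and mu = 8 give E_8.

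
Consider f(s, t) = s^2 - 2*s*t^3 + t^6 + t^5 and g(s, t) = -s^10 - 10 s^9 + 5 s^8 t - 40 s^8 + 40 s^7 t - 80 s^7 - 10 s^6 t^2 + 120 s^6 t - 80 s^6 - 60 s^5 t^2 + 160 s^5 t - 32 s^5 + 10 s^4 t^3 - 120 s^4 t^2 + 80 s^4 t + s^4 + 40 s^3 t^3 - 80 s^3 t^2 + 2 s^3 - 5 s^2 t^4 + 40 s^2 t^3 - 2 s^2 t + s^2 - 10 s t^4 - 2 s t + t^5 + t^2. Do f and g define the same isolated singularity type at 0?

The Hessian of f at 0 is [[2, 0], [0, 0]] with rank 1, so corank 1. A Groebner basis of the Jacobian ideal J(f) in C{s,t} is {-s + t^3, s^2, s*t}; counting standard monomials gives mu = 4. Corank 1: A-series; mu = 4 gives A_4. The Hessian of g at 0 is [[2, -2], [-2, 2]] with rank 1, so corank 1. A Groebner basis of the Jacobian ideal J(g) in C{s,t} is {-s/2 + t^3 - t^2/2 + t/2, s^2 + s - t, s*t + s/2 - t^2/2 - t/2}; counting standard monomials gives mu = 4. Corank 1: A-series; mu = 4 gives A_4. Both have type A_4, hence right-equivalent.

Yes.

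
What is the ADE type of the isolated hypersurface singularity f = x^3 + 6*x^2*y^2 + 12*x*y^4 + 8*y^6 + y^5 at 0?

The Hessian of f at 0 is [[0, 0], [0, 0]] with rank 0, so corank 2. A Groebner basis of the Jacobian ideal J(f) in C{x,y} is {y^4, x^3, x^2/4 + x*y^2}; counting standard monomials gives mu = 8. Corank 2; j^3 = x^3 is a perfect cube, so E-series; the 5-jet and mu = 8 give E_8.

E_{8}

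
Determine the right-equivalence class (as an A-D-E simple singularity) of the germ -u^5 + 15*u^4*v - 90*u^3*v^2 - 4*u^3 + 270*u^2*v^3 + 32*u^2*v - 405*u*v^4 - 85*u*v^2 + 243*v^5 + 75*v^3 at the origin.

D_{6}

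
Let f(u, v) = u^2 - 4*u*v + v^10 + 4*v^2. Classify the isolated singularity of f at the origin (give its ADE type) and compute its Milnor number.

Type A_{9}, Milnor number mu = 9.

The Hessian of f at 0 is [[2, -4], [-4, 8]] with rank 1, so corank 1. A Groebner basis of the Jacobian ideal J(f) in C{u,v} is {v^9, u - 2*v}; counting standard monomials gives mu = 9. Corank 1: A-series; mu = 9 gives A_9.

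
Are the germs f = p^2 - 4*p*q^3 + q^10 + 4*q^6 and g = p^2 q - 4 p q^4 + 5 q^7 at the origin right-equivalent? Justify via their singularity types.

No.

The Hessian of f at 0 is [[2, 0], [0, 0]] with rank 1, so corank 1. A Groebner basis of the Jacobian ideal J(f) in C{p,q} is {p^3, -p/2 + q^3}; counting standard monomials gives mu = 9. Corank 1: A-series; mu = 9 gives A_9. The Hessian of g at 0 is [[0, 0], [0, 0]] with rank 0, so corank 2. A Groebner basis of the Jacobian ideal J(g) in C{p,q} is {2*p^2/3 + p*q^3, -p*q/2 + q^4, p^3, p^2*q}; counting standard monomials gives mu = 8. Corank 2; j^3 = p^2*q has shape L^2 M (L != M), so D-series; mu = 8 gives D_8. f is A_9 but g is D_8, hence not right-equivalent.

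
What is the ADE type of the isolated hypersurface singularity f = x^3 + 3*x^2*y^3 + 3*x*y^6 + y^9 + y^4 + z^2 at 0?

E_{6}

The Hessian of f at 0 is [[0, 0, 0], [0, 0, 0], [0, 0, 2]] with rank 1, so corank 2. A Groebner basis of the Jacobian ideal J(f) in C{x,y,z} is {y^3, x^2, z}; counting standard monomials gives mu = 6. Corank 2; j^3 = x^3 is a perfect cube, so E-series; the 4-jet and mu = 6 give E_6.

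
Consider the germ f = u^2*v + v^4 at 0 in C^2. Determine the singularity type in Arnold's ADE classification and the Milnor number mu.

Type D_{5}, Milnor number mu = 5.

The Hessian of f at 0 has rank 0. Corank 2; j^3 = u^2*v has shape L^2 M (L != M), so D-series; mu = 5 gives D_5.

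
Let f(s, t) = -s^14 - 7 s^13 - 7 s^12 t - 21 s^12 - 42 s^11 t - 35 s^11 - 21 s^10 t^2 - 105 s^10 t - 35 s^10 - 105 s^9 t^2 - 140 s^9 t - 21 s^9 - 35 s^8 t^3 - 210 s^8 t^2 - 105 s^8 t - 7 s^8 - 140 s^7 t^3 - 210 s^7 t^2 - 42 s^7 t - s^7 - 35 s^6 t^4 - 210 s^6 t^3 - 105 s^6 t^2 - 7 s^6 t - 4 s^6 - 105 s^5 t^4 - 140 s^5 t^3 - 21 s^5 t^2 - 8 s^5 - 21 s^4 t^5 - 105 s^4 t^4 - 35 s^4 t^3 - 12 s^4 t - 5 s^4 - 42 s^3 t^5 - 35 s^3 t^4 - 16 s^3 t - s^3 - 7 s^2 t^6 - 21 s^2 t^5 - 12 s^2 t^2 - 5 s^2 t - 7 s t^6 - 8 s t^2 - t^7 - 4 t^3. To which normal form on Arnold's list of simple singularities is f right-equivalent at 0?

D8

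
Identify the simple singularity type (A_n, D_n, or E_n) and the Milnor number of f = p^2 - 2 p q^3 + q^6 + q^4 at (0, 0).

Type A_{3}, Milnor number mu = 3.

The Hessian of f at 0 has rank 1. Corank 1: A-series; mu = 3 gives A_3.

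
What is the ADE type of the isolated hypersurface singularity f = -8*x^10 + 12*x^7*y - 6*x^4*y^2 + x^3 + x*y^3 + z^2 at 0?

E7

The Hessian of f at 0 is [[0, 0, 0], [0, 0, 0], [0, 0, 2]] with rank 1, so corank 2. A Groebner basis of the Jacobian ideal J(f) in C{x,y,z} is {x^3, x*y^2, 3*x^2 + y^3, z}; counting standard monomials gives mu = 7. Corank 2; j^3 = x^3 is a perfect cube, so E-series; the 4-jet and mu = 7 give E_7.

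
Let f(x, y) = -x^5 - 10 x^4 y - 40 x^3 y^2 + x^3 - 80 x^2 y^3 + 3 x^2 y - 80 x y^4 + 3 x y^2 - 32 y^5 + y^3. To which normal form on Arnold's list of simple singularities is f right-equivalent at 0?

E_{8}

The Hessian of f at 0 has rank 0. Corank 2; j^3 = (x + y)^3 is a perfect cube, so E-series; the 5-jet and mu = 8 give E_8.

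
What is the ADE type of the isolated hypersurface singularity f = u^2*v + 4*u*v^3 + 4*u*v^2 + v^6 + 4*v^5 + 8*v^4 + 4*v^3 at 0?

D_{7}

The Hessian of f at 0 is [[0, 0], [0, 0]] with rank 0, so corank 2. A Groebner basis of the Jacobian ideal J(f) in C{u,v} is {u^3 - 4*u^2 - 20*u*v^2 + 16*v^2, u^2*v + 2*u^2/3 + 16*u*v^2/3 - 2*u*v/3 - 4*v^2, u*v/2 + v^3 + v^2}; counting standard monomials gives mu = 7. Corank 2; j^3 = v*(u + 2*v)^2 has shape L^2 M (L != M), so D-series; mu = 7 gives D_7.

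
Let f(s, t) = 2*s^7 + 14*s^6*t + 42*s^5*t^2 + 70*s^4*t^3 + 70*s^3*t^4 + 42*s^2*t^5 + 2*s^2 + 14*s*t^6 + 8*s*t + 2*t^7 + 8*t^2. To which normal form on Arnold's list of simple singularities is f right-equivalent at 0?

The Hessian of f at 0 is [[4, 8], [8, 16]] with rank 1, so corank 1. A Groebner basis of the Jacobian ideal J(f) in C{s,t} is {t^6, s + 2*t}; counting standard monomials gives mu = 6. Corank 1: A-series; mu = 6 gives A_6.

A6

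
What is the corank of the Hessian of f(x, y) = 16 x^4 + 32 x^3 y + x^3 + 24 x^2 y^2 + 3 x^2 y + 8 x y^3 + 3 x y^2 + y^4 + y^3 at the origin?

2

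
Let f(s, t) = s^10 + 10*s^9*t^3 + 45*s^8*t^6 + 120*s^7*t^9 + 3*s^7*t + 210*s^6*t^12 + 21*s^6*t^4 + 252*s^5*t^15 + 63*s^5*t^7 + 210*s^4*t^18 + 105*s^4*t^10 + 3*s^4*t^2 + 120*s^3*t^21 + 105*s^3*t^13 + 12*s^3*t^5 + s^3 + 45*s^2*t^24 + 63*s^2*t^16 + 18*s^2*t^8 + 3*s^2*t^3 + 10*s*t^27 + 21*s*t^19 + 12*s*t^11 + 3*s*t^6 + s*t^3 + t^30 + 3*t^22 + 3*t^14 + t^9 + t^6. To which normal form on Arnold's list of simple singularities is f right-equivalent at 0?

E_7

The Hessian of f at 0 is [[0, 0], [0, 0]] with rank 0, so corank 2. A Groebner basis of the Jacobian ideal J(f) in C{s,t} is {s^3, s*t^2, 3*s^2 + t^3}; counting standard monomials gives mu = 7. Corank 2; j^3 = s^3 is a perfect cube, so E-series; the 4-jet and mu = 7 give E_7.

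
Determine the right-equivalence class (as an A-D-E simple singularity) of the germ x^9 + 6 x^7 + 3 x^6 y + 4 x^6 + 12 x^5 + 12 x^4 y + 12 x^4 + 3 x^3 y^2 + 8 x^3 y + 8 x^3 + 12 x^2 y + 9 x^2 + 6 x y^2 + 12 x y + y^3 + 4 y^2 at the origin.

A2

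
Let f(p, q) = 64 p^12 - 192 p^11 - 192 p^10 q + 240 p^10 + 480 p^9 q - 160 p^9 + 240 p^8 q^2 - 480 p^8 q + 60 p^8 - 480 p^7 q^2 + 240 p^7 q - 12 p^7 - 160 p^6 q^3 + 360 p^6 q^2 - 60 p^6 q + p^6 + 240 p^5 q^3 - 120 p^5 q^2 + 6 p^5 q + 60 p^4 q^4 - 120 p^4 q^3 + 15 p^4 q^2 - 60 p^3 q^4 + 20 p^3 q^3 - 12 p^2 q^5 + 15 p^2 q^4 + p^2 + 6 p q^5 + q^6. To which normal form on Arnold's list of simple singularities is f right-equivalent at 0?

A_5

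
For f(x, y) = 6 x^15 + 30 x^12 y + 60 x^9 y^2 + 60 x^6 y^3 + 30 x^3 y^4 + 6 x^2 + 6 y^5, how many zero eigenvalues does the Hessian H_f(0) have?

1

Hessian at 0 has rank 1.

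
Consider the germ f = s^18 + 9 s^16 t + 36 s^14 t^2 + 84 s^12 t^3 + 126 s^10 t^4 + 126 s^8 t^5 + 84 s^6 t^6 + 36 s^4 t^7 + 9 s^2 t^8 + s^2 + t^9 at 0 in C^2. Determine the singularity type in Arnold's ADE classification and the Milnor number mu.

The Hessian of f at 0 has rank 1. Corank 1: A-series; mu = 8 gives A_8.

Type A_{8}, Milnor number mu = 8.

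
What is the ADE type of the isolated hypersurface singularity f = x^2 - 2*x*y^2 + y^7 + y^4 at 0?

A_{6}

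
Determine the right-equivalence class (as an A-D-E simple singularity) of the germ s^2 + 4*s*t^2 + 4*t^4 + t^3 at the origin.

The Hessian of f at 0 has rank 1. Corank 1: A-series; mu = 2 gives A_2.

A_{2}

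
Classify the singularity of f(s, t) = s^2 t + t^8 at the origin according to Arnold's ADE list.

D_9

The Hessian of f at 0 is [[0, 0], [0, 0]] with rank 0, so corank 2. A Groebner basis of the Jacobian ideal J(f) in C{s,t} is {s^2/8 + t^7, s^3, s*t}; counting standard monomials gives mu = 9. Corank 2; j^3 = s^2*t has shape L^2 M (L != M), so D-series; mu = 9 gives D_9.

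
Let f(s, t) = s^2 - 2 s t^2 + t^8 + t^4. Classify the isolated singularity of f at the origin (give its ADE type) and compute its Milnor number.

Type A7, Milnor number mu = 7.

The Hessian of f at 0 has rank 1. Corank 1: A-series; mu = 7 gives A_7.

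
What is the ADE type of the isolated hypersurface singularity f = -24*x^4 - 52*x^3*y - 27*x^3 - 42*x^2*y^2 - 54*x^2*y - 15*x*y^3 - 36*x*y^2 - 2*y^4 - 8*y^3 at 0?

E7

The Hessian of f at 0 has rank 0. Corank 2; j^3 = -(3*x + 2*y)^3 is a perfect cube, so E-series; the 4-jet and mu = 7 give E_7.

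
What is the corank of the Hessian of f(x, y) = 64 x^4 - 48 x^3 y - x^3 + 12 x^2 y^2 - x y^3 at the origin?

Hessian at 0 has rank 0.

2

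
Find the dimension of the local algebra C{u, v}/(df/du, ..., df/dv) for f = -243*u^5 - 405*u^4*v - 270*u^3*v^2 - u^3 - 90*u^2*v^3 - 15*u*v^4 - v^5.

The Hessian of f at 0 has rank 0. Corank 2; j^3 = -u^3 is a perfect cube, so E-series; the 5-jet and mu = 8 give E_8.

8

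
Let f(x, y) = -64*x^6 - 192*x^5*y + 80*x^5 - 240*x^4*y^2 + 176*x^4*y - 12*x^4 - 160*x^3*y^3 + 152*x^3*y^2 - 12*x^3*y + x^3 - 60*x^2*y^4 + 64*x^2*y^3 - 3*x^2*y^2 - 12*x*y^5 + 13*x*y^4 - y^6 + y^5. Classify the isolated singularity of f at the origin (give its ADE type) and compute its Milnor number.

The Hessian of f at 0 is [[0, 0], [0, 0]] with rank 0, so corank 2. A Groebner basis of the Jacobian ideal J(f) in C{x,y} is {-x^2/16 + x*y^3 + x*y^2/8, x^2/2 - x*y^2 + y^4, x^3, x^2*y - x^2/8 + x*y^2/4}; counting standard monomials gives mu = 8. Corank 2; j^3 = x^3 is a perfect cube, so E-series; the 5-jet and mu = 8 give E_8.

Type E_8, Milnor number mu = 8.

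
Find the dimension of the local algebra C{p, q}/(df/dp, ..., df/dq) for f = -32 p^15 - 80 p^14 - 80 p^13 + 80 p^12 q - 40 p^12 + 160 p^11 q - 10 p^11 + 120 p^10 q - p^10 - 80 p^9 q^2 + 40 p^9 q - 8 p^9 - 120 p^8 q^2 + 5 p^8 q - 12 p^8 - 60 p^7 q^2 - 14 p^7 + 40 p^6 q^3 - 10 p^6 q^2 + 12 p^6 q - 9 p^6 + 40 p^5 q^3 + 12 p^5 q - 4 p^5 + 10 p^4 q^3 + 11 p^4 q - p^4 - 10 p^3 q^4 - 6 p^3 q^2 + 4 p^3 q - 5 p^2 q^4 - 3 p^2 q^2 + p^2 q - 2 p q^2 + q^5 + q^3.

6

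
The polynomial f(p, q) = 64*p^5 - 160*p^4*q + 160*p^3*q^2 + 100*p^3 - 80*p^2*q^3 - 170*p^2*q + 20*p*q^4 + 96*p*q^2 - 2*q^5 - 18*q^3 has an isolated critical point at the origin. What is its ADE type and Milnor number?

The Hessian of f at 0 is [[0, 0], [0, 0]] with rank 0, so corank 2. A Groebner basis of the Jacobian ideal J(f) in C{p,q} is {-625*p*q/2 + q^4 + 375*q^2/2, p*q^2 - 3*q^3/5, p^2 - 11*p*q/10 + 3*q^2/10}; counting standard monomials gives mu = 6. Corank 2; j^3 = 2*(2*p - q)*(5*p - 3*q)^2 has shape L^2 M (L != M), so D-series; mu = 6 gives D_6.

Type D_6, Milnor number mu = 6.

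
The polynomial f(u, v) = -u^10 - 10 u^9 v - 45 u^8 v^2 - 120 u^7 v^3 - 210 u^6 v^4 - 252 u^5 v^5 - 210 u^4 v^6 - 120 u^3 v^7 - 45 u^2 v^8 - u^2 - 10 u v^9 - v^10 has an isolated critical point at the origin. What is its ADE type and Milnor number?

Type A_{9}, Milnor number mu = 9.

The Hessian of f at 0 has rank 1. Corank 1: A-series; mu = 9 gives A_9.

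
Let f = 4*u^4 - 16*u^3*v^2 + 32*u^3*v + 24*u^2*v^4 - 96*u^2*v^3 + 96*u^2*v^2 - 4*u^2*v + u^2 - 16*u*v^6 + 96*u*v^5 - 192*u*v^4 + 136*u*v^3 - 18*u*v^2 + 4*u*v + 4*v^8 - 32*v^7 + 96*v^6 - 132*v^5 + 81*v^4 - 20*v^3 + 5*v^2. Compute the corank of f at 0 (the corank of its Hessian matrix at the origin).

Hessian at 0 has rank 2.

0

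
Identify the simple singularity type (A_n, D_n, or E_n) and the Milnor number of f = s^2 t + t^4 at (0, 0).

Type D_5, Milnor number mu = 5.

The Hessian of f at 0 has rank 0. Corank 2; j^3 = s^2*t has shape L^2 M (L != M), so D-series; mu = 5 gives D_5.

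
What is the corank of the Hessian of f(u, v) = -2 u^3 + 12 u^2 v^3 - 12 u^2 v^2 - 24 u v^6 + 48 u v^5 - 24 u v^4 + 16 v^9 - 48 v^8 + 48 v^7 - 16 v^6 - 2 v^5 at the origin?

2

The Hessian at 0 is [[0, 0], [0, 0]] of rank 0; hence corank 2.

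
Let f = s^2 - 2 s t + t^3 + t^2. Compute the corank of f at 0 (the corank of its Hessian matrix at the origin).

The Hessian at 0 is [[2, -2], [-2, 2]] of rank 1; hence corank 1.

1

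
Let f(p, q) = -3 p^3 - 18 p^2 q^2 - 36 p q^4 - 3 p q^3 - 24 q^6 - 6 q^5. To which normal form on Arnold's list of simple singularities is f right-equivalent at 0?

The Hessian of f at 0 is [[0, 0], [0, 0]] with rank 0, so corank 2. A Groebner basis of the Jacobian ideal J(f) in C{p,q} is {-p^2/4 + q^4 - q^3/12, p^3, p^2*q + p^2/12 + q^3/36, p^2/2 + p*q^2 + q^3/6}; counting standard monomials gives mu = 7. Corank 2; j^3 = -3*p^3 is a perfect cube, so E-series; the 4-jet and mu = 7 give E_7.

E_{7}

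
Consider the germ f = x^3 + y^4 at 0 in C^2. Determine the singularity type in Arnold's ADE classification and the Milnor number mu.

The Hessian of f at 0 has rank 0. Corank 2; j^3 = x^3 is a perfect cube, so E-series; the 4-jet and mu = 6 give E_6.

Type E_6, Milnor number mu = 6.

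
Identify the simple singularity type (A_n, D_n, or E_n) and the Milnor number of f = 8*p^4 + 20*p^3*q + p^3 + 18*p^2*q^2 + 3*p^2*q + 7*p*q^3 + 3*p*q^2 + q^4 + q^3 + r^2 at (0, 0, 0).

Type E_7, Milnor number mu = 7.

The Hessian of f at 0 has rank 1. Corank 2; j^3 = (p + q)^3 is a perfect cube, so E-series; the 4-jet and mu = 7 give E_7.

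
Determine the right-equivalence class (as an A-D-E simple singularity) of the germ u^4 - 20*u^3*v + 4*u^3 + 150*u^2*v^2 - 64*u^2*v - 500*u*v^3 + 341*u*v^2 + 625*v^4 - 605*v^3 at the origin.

The Hessian of f at 0 has rank 0. Corank 2; j^3 = (u - 5*v)*(2*u - 11*v)^2 has shape L^2 M (L != M), so D-series; mu = 5 gives D_5.

D_{5}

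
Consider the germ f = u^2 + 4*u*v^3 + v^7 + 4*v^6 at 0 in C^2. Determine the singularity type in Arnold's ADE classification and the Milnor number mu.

Type A6, Milnor number mu = 6.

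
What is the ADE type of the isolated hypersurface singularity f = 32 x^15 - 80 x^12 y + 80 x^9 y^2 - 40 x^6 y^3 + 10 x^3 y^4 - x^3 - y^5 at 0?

E8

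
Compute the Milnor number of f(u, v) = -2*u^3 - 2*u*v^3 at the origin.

7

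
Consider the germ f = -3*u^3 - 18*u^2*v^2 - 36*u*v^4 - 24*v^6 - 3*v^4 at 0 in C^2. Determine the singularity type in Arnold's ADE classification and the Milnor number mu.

Type E_{6}, Milnor number mu = 6.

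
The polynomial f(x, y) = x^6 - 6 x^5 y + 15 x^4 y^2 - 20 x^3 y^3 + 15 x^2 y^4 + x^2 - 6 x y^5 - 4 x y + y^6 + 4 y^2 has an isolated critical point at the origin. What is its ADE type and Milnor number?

The Hessian of f at 0 has rank 1. Corank 1: A-series; mu = 5 gives A_5.

Type A_{5}, Milnor number mu = 5.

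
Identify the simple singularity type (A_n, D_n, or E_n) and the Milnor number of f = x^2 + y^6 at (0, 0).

Type A_5, Milnor number mu = 5.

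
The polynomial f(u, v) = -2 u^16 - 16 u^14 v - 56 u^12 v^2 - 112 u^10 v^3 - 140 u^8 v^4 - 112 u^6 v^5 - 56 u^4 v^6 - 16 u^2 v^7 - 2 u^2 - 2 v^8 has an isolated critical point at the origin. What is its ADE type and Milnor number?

Type A_{7}, Milnor number mu = 7.

The Hessian of f at 0 is [[-4, 0], [0, 0]] with rank 1, so corank 1. A Groebner basis of the Jacobian ideal J(f) in C{u,v} is {v^7, u}; counting standard monomials gives mu = 7. Corank 1: A-series; mu = 7 gives A_7.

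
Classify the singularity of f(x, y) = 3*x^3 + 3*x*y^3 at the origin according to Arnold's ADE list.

E_7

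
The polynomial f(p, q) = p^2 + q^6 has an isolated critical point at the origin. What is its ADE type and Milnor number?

Type A_{5}, Milnor number mu = 5.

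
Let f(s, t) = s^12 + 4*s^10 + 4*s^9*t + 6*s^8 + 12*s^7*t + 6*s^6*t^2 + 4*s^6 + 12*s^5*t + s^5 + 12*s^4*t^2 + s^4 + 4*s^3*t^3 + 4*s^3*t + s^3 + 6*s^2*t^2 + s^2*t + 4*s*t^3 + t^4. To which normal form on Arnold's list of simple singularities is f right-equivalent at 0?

The Hessian of f at 0 has rank 0. Corank 2; j^3 = s^2*(s + t) has shape L^2 M (L != M), so D-series; mu = 5 gives D_5.

D_{5}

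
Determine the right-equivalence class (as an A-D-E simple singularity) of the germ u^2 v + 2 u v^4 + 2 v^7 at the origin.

D_8

The Hessian of f at 0 is [[0, 0], [0, 0]] with rank 0, so corank 2. A Groebner basis of the Jacobian ideal J(f) in C{u,v} is {-u^2/6 + u*v^3, u*v + v^4, u^3, u^2*v}; counting standard monomials gives mu = 8. Corank 2; j^3 = u^2*v has shape L^2 M (L != M), so D-series; mu = 8 gives D_8.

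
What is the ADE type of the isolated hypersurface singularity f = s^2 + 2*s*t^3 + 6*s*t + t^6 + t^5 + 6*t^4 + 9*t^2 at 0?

A_{4}

The Hessian of f at 0 has rank 1. Corank 1: A-series; mu = 4 gives A_4.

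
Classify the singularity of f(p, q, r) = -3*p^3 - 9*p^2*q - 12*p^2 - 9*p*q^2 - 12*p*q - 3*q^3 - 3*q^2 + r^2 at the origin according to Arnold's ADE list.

The Hessian of f at 0 is [[-24, -12, 0], [-12, -6, 0], [0, 0, 2]] with rank 2, so corank 1. A Groebner basis of the Jacobian ideal J(f) in C{p,q,r} is {q^2, p + q/2, r}; counting standard monomials gives mu = 2. Corank 1: A-series; mu = 2 gives A_2.

A2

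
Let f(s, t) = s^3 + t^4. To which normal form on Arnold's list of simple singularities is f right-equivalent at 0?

E_{6}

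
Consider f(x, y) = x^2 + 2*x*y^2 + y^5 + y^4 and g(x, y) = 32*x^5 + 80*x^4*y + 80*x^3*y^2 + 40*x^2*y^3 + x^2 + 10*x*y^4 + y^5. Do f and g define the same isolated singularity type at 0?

The Hessian of f at 0 is [[2, 0], [0, 0]] with rank 1, so corank 1. A Groebner basis of the Jacobian ideal J(f) in C{x,y} is {x^2, x + y^2}; counting standard monomials gives mu = 4. Corank 1: A-series; mu = 4 gives A_4. The Hessian of g at 0 is [[2, 0], [0, 0]] with rank 1, so corank 1. A Groebner basis of the Jacobian ideal J(g) in C{x,y} is {y^4, x}; counting standard monomials gives mu = 4. Corank 1: A-series; mu = 4 gives A_4. Both have type A_4, hence right-equivalent.

Yes.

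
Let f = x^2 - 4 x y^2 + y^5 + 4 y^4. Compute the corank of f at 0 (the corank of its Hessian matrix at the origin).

Hessian at 0 has rank 1.

1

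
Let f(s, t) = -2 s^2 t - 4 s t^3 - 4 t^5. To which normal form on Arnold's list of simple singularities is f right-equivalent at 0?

The Hessian of f at 0 has rank 0. Corank 2; j^3 = -2*s^2*t has shape L^2 M (L != M), so D-series; mu = 6 gives D_6.

D_6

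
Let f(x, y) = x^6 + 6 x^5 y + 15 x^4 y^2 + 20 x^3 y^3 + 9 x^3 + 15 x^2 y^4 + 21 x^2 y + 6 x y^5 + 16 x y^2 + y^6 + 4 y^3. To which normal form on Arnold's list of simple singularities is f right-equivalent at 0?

D7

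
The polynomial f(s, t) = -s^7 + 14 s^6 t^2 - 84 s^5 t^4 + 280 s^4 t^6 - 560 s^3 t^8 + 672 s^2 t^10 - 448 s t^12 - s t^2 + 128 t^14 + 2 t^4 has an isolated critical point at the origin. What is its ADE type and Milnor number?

Type D_{8}, Milnor number mu = 8.

The Hessian of f at 0 is [[0, 0], [0, 0]] with rank 0, so corank 2. A Groebner basis of the Jacobian ideal J(f) in C{s,t} is {s^6 + t^2/7, t^3, s*t}; counting standard monomials gives mu = 8. Corank 2; j^3 = -s*t^2 has shape L^2 M (L != M), so D-series; mu = 8 gives D_8.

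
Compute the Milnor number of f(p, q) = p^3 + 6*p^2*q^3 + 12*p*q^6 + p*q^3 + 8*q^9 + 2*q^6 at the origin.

The Hessian of f at 0 has rank 0. Corank 2; j^3 = p^3 is a perfect cube, so E-series; the 4-jet and mu = 7 give E_7.

7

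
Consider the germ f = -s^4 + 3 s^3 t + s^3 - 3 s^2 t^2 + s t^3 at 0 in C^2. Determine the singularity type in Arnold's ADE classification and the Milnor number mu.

The Hessian of f at 0 is [[0, 0], [0, 0]] with rank 0, so corank 2. A Groebner basis of the Jacobian ideal J(f) in C{s,t} is {3*s^2 + t^4 + t^3, s^3, s^2*t - s^2 - t^3/3, -2*s^2 + s*t^2 - 2*t^3/3}; counting standard monomials gives mu = 7. Corank 2; j^3 = s^3 is a perfect cube, so E-series; the 4-jet and mu = 7 give E_7.

Type E_{7}, Milnor number mu = 7.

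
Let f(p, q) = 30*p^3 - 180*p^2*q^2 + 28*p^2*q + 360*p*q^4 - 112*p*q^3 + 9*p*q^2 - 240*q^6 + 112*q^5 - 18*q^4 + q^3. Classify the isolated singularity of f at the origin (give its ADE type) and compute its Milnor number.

Type D_{4}, Milnor number mu = 4.

The Hessian of f at 0 is [[0, 0], [0, 0]] with rank 0, so corank 2. A Groebner basis of the Jacobian ideal J(f) in C{p,q} is {q^3, p^2 - 3*q^2/26, p*q + 9*q^2/26}; counting standard monomials gives mu = 4. Corank 2; j^3 = (3*p + q)*(10*p^2 + 6*p*q + q^2) splits into three distinct lines over C (the quadratic factor has nonzero discriminant), so D_4.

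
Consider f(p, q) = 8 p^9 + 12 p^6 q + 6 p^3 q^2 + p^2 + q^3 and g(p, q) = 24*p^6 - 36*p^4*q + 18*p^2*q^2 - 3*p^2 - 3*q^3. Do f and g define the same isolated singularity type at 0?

Yes.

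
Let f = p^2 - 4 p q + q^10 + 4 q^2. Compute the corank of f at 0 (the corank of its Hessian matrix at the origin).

Hessian at 0 has rank 1.

1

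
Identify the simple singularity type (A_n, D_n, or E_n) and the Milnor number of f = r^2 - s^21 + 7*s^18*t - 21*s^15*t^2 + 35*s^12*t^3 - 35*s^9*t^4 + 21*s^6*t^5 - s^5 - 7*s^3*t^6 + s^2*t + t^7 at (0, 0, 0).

The Hessian of f at 0 has rank 1. Corank 2; j^3 = s^2*t has shape L^2 M (L != M), so D-series; mu = 8 gives D_8.

Type D_{8}, Milnor number mu = 8.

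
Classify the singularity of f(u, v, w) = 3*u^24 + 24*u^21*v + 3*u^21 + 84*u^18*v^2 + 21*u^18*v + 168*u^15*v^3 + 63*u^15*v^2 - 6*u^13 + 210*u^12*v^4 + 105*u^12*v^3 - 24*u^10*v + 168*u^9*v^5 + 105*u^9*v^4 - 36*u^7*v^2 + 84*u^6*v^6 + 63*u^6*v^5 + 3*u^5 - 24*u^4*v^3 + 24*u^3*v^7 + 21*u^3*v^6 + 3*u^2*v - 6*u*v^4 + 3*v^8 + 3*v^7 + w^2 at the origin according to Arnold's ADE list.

D_{9}

The Hessian of f at 0 has rank 1. Corank 2; j^3 = 3*u^2*v has shape L^2 M (L != M), so D-series; mu = 9 gives D_9.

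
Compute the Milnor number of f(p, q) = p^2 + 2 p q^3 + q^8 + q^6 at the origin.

7

The Hessian of f at 0 has rank 1. Corank 1: A-series; mu = 7 gives A_7.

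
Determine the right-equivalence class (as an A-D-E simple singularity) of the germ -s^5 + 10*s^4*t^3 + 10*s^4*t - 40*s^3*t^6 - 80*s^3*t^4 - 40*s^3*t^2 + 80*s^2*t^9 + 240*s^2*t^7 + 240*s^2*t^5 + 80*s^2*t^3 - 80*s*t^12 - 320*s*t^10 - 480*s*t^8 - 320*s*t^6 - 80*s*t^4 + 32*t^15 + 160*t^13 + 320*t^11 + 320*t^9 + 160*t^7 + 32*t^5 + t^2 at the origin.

A4

The Hessian of f at 0 has rank 1. Corank 1: A-series; mu = 4 gives A_4.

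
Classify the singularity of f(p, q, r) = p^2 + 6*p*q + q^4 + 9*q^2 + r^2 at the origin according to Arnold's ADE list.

The Hessian of f at 0 has rank 2. Corank 1: A-series; mu = 3 gives A_3.

A_{3}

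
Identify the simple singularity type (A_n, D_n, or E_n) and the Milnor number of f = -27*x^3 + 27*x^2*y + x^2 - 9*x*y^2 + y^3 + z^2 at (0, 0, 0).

The Hessian of f at 0 is [[2, 0, 0], [0, 0, 0], [0, 0, 2]] with rank 2, so corank 1. A Groebner basis of the Jacobian ideal J(f) in C{x,y,z} is {y^2, x, z}; counting standard monomials gives mu = 2. Corank 1: A-series; mu = 2 gives A_2.

Type A_2, Milnor number mu = 2.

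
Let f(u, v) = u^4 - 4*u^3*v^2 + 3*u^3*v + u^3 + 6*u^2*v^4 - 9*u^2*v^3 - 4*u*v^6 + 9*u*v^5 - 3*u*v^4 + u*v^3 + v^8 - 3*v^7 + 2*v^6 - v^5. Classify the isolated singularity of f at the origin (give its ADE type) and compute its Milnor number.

Type E_{7}, Milnor number mu = 7.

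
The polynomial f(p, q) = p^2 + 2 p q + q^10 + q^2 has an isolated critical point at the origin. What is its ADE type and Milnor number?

The Hessian of f at 0 has rank 1. Corank 1: A-series; mu = 9 gives A_9.

Type A_{9}, Milnor number mu = 9.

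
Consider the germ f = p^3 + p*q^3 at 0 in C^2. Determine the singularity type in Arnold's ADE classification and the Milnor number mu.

Type E_7, Milnor number mu = 7.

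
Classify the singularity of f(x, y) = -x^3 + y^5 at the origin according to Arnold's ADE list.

E_8

The Hessian of f at 0 has rank 0. Corank 2; j^3 = -x^3 is a perfect cube, so E-series; the 5-jet and mu = 8 give E_8.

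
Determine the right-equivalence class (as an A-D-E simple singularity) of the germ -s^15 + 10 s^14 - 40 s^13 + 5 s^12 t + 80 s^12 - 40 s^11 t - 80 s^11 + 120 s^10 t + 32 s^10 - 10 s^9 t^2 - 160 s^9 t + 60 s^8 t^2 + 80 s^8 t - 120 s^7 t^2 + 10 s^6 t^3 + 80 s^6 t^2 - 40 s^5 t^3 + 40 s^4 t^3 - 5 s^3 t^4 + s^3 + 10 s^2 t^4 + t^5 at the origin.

E_8

The Hessian of f at 0 has rank 0. Corank 2; j^3 = s^3 is a perfect cube, so E-series; the 5-jet and mu = 8 give E_8.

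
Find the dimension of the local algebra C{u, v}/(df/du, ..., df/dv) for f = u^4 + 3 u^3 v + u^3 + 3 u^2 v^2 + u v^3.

7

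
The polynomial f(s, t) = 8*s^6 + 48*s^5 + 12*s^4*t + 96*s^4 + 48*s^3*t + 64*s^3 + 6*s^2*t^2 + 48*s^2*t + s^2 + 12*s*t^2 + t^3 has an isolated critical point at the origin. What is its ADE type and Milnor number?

Type A2, Milnor number mu = 2.

The Hessian of f at 0 is [[2, 0], [0, 0]] with rank 1, so corank 1. A Groebner basis of the Jacobian ideal J(f) in C{s,t} is {t^2, s}; counting standard monomials gives mu = 2. Corank 1: A-series; mu = 2 gives A_2.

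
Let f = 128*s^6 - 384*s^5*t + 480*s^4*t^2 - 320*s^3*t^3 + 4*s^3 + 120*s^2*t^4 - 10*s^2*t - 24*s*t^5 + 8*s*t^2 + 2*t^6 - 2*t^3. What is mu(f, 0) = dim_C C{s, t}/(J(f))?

The Hessian of f at 0 has rank 0. Corank 2; j^3 = 2*(s - t)^2*(2*s - t) has shape L^2 M (L != M), so D-series; mu = 7 gives D_7.

7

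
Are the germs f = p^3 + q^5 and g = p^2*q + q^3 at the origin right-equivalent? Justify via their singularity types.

No.

The Hessian of f at 0 is [[0, 0], [0, 0]] with rank 0, so corank 2. A Groebner basis of the Jacobian ideal J(f) in C{p,q} is {q^4, p^2}; counting standard monomials gives mu = 8. Corank 2; j^3 = p^3 is a perfect cube, so E-series; the 5-jet and mu = 8 give E_8. The Hessian of g at 0 is [[0, 0], [0, 0]] with rank 0, so corank 2. A Groebner basis of the Jacobian ideal J(g) in C{p,q} is {q^3, p^2 + 3*q^2, p*q}; counting standard monomials gives mu = 4. Corank 2; j^3 = q*(p^2 + q^2) splits into three distinct lines over C (the quadratic factor has nonzero discriminant), so D_4. f is E_8 but g is D_4, hence not right-equivalent.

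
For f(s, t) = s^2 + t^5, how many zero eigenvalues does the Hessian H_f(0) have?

1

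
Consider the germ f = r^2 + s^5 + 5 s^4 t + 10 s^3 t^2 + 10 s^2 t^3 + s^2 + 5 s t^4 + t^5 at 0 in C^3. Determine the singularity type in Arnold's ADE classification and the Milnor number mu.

Type A_4, Milnor number mu = 4.

The Hessian of f at 0 has rank 2. Corank 1: A-series; mu = 4 gives A_4.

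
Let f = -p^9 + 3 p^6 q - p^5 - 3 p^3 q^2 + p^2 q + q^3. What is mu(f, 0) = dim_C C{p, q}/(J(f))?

4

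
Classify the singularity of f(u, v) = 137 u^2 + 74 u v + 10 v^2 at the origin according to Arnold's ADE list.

The Hessian of f at 0 is [[274, 74], [74, 20]] with rank 2, so corank 0. A Groebner basis of the Jacobian ideal J(f) in C{u,v} is {u, v}; counting standard monomials gives mu = 1. Corank 0: nondegenerate Morse point, so A_1.

A_1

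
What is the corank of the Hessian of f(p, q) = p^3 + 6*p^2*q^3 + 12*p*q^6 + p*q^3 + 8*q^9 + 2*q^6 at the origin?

2

Hessian at 0 has rank 0.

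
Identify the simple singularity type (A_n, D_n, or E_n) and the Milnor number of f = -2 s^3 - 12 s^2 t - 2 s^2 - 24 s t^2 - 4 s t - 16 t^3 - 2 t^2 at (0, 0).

The Hessian of f at 0 has rank 1. Corank 1: A-series; mu = 2 gives A_2.

Type A_2, Milnor number mu = 2.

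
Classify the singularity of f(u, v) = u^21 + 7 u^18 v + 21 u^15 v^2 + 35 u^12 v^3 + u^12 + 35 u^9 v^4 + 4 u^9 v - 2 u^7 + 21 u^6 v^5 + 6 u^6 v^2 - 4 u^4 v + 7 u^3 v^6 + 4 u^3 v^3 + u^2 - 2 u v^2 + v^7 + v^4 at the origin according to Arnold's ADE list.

The Hessian of f at 0 has rank 1. Corank 1: A-series; mu = 6 gives A_6.

A_{6}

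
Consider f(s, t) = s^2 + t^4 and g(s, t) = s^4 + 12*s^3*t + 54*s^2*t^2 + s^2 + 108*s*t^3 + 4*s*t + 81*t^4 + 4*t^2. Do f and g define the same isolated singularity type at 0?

Yes.

The Hessian of f at 0 has rank 1. Corank 1: A-series; mu = 3 gives A_3. The Hessian of g at 0 has rank 1. Corank 1: A-series; mu = 3 gives A_3. Both have type A_3, hence right-equivalent.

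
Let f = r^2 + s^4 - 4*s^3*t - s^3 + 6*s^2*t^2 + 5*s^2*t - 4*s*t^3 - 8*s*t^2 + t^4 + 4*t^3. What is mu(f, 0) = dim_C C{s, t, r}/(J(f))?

5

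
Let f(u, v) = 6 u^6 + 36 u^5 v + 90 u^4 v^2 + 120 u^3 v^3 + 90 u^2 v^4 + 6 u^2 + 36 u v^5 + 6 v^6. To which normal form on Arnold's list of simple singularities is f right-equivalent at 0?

A_5

The Hessian of f at 0 is [[12, 0], [0, 0]] with rank 1, so corank 1. A Groebner basis of the Jacobian ideal J(f) in C{u,v} is {v^5, u}; counting standard monomials gives mu = 5. Corank 1: A-series; mu = 5 gives A_5.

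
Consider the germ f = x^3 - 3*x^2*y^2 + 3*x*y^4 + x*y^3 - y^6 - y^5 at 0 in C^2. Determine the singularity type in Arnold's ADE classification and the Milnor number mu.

The Hessian of f at 0 has rank 0. Corank 2; j^3 = x^3 is a perfect cube, so E-series; the 4-jet and mu = 7 give E_7.

Type E_7, Milnor number mu = 7.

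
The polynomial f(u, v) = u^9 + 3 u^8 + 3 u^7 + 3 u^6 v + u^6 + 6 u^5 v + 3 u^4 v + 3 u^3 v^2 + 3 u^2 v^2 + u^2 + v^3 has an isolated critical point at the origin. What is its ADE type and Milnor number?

Type A_2, Milnor number mu = 2.

The Hessian of f at 0 is [[2, 0], [0, 0]] with rank 1, so corank 1. A Groebner basis of the Jacobian ideal J(f) in C{u,v} is {v^2, u}; counting standard monomials gives mu = 2. Corank 1: A-series; mu = 2 gives A_2.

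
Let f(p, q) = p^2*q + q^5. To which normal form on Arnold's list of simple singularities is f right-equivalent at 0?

The Hessian of f at 0 has rank 0. Corank 2; j^3 = p^2*q has shape L^2 M (L != M), so D-series; mu = 6 gives D_6.

D_6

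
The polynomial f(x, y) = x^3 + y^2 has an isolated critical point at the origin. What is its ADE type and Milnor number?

The Hessian of f at 0 is [[0, 0], [0, 2]] with rank 1, so corank 1. A Groebner basis of the Jacobian ideal J(f) in C{x,y} is {x^2, y}; counting standard monomials gives mu = 2. Corank 1: A-series; mu = 2 gives A_2.

Type A_2, Milnor number mu = 2.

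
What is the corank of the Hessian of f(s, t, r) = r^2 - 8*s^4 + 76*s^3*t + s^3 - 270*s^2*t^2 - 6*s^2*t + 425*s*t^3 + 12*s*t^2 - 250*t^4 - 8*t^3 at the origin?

Hessian at 0 has rank 1.

2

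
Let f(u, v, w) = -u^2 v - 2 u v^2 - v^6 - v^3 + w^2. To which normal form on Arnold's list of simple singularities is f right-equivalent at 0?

D_{7}

The Hessian of f at 0 has rank 1. Corank 2; j^3 = -v*(u + v)^2 has shape L^2 M (L != M), so D-series; mu = 7 gives D_7.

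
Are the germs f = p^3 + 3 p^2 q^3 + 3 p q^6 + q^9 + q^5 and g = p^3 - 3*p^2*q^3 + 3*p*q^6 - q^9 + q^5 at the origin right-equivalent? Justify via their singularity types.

Yes.

The Hessian of f at 0 is [[0, 0], [0, 0]] with rank 0, so corank 2. A Groebner basis of the Jacobian ideal J(f) in C{p,q} is {p^2/2 + p*q^3, q^4, p^3, p^2*q}; counting standard monomials gives mu = 8. Corank 2; j^3 = p^3 is a perfect cube, so E-series; the 5-jet and mu = 8 give E_8. The Hessian of g at 0 is [[0, 0], [0, 0]] with rank 0, so corank 2. A Groebner basis of the Jacobian ideal J(g) in C{p,q} is {-p^2/2 + p*q^3, q^4, p^3, p^2*q}; counting standard monomials gives mu = 8. Corank 2; j^3 = p^3 is a perfect cube, so E-series; the 5-jet and mu = 8 give E_8. Both have type E_8, hence right-equivalent.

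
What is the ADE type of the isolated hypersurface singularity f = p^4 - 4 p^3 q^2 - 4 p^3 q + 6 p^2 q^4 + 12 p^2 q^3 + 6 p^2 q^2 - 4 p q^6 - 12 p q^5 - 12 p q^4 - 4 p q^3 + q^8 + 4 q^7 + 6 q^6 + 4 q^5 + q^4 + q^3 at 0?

E_{6}

The Hessian of f at 0 has rank 0. Corank 2; j^3 = q^3 is a perfect cube, so E-series; the 4-jet and mu = 6 give E_6.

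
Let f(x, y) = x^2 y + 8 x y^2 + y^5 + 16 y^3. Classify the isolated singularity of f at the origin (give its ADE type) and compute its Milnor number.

Type D6, Milnor number mu = 6.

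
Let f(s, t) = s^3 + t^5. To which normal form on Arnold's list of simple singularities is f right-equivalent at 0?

E8

The Hessian of f at 0 has rank 0. Corank 2; j^3 = s^3 is a perfect cube, so E-series; the 5-jet and mu = 8 give E_8.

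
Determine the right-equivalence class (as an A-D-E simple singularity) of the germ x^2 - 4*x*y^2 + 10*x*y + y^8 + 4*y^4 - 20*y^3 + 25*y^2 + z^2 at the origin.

The Hessian of f at 0 is [[2, 10, 0], [10, 50, 0], [0, 0, 2]] with rank 2, so corank 1. A Groebner basis of the Jacobian ideal J(f) in C{x,y,z} is {x^4 - 75*x^3 - 875*x^2*y - 6875*x^2/4 - 21875*x*y/2 - 46875*x/8 - 234375*y/8, x^3*y + 15*x^3/2 + 75*x^2*y + 125*x^2 + 3125*x*y/4 + 3125*x/8 + 15625*y/8, -x/2 + y^2 - 5*y/2, z}; counting standard monomials gives mu = 7. Corank 1: A-series; mu = 7 gives A_7.

A7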